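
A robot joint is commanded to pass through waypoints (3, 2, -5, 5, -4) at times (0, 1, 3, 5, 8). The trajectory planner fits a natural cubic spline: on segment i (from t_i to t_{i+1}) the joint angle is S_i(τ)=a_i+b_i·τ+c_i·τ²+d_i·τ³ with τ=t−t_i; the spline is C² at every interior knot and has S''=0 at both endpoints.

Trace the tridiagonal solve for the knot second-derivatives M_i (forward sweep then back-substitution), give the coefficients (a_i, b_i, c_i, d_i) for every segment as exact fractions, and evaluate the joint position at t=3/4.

Δ: Δ0=-1, Δ1=-7/2, Δ2=5, Δ3=-3
row 1: diag=6, rhs=-15; c'=1/3, d'=-5/2
row 2: denom=8−2·1/3=22/3; d'=(51−2·-5/2)/(22/3)=84/11
row 3: denom=10−2·3/11=104/11; d'=(-48−2·84/11)/(104/11)=-87/13
back: M3=-87/13
back: M2=84/11−3/11·-87/13=123/13
back: M1=-5/2−1/3·123/13=-147/26
M: M0=0, M1=-147/26, M2=123/13, M3=-87/13, M4=0
seg 0: a=3, c=M0/2=0, d=(M1−M0)/(6·1)=-49/52, b=Δ0−h0·(2M0+M1)/6=-3/52
seg 1: a=2, c=M1/2=-147/52, d=(M2−M1)/(6·2)=131/104, b=Δ1−h1·(2M1+M2)/6=-75/26
seg 2: a=-5, c=M2/2=123/26, d=(M3−M2)/(6·2)=-35/26, b=Δ2−h2·(2M2+M3)/6=12/13
seg 3: a=5, c=M3/2=-87/26, d=(M4−M3)/(6·3)=29/78, b=Δ3−h3·(2M3+M4)/6=48/13
t_q=3/4 → seg 0, τ=3/4; S=3+-3/52·τ+0·τ²+-49/52·τ³=8517/3328

  seg 0: a=3 b=-3/52 c=0 d=-49/52
  seg 1: a=2 b=-75/26 c=-147/52 d=131/104
  seg 2: a=-5 b=12/13 c=123/26 d=-35/26
  seg 3: a=5 b=48/13 c=-87/26 d=29/78
S(3/4) = 8517/3328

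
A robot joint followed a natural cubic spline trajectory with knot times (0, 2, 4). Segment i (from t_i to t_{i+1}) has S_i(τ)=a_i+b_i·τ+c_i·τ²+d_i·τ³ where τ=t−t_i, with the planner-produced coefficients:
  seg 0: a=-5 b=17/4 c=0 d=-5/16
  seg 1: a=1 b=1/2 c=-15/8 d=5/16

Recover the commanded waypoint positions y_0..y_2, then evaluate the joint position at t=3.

y_0 = S_0(0) = a_0 = -5
y_1 = S_1(0) = a_1 = 1
y_2 = S_1(2) = -3
t_q=3 is in segment 1 (τ=1); S_1(τ)=-1/16

y_0=-5 y_1=1 y_2=-3
S(3) = -1/16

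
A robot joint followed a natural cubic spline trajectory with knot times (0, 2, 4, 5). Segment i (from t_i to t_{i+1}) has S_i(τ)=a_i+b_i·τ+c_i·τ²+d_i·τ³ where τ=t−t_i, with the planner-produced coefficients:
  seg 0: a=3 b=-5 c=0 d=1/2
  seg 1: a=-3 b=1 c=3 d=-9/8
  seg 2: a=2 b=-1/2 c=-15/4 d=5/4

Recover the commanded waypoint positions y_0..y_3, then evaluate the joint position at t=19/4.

y_0 = S_0(0) = a_0 = 3
y_1 = S_1(0) = a_1 = -3
y_2 = S_2(0) = a_2 = 2
y_3 = S_2(1) = -1
t_q=19/4 is in segment 2 (τ=3/4); S_2(τ)=11/256

y_0=3 y_1=-3 y_2=2 y_3=-1
S(19/4) = 11/256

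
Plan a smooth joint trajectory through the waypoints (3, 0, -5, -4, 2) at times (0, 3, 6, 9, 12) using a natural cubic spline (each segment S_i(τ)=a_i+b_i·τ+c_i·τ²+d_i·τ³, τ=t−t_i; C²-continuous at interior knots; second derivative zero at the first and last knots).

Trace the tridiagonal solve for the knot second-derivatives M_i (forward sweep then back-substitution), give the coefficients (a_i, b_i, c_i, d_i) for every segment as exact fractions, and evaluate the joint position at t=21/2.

Δ: Δ0=-1, Δ1=-5/3, Δ2=1/3, Δ3=2
row 1: diag=12, rhs=-4; c'=1/4, d'=-1/3
row 2: denom=12−3·1/4=45/4; d'=(12−3·-1/3)/(45/4)=52/45
row 3: denom=12−3·4/15=56/5; d'=(10−3·52/45)/(56/5)=7/12
back: M3=7/12
back: M2=52/45−4/15·7/12=1
back: M1=-1/3−1/4·1=-7/12
M: M0=0, M1=-7/12, M2=1, M3=7/12, M4=0
seg 0: a=3, c=M0/2=0, d=(M1−M0)/(6·3)=-7/216, b=Δ0−h0·(2M0+M1)/6=-17/24
seg 1: a=0, c=M1/2=-7/24, d=(M2−M1)/(6·3)=19/216, b=Δ1−h1·(2M1+M2)/6=-19/12
seg 2: a=-5, c=M2/2=1/2, d=(M3−M2)/(6·3)=-5/216, b=Δ2−h2·(2M2+M3)/6=-23/24
seg 3: a=-4, c=M3/2=7/24, d=(M4−M3)/(6·3)=-7/216, b=Δ3−h3·(2M3+M4)/6=17/12
t_q=21/2 → seg 3, τ=3/2; S=-4+17/12·τ+7/24·τ²+-7/216·τ³=-85/64

  seg 0: a=3 b=-17/24 c=0 d=-7/216
  seg 1: a=0 b=-19/12 c=-7/24 d=19/216
  seg 2: a=-5 b=-23/24 c=1/2 d=-5/216
  seg 3: a=-4 b=17/12 c=7/24 d=-7/216
S(21/2) = -85/64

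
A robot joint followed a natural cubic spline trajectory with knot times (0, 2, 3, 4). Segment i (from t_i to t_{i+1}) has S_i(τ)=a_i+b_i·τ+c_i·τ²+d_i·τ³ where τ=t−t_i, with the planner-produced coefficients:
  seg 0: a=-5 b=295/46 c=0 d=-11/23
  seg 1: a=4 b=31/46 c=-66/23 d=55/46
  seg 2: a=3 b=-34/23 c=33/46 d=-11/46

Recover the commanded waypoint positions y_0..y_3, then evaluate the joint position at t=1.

y_0=-5 y_1=4 y_2=3 y_3=2
S(1) = 43/46

y_0 = S_0(0) = a_0 = -5
y_1 = S_1(0) = a_1 = 4
y_2 = S_2(0) = a_2 = 3
y_3 = S_2(1) = 2
t_q=1 is in segment 0 (τ=1); S_0(τ)=43/46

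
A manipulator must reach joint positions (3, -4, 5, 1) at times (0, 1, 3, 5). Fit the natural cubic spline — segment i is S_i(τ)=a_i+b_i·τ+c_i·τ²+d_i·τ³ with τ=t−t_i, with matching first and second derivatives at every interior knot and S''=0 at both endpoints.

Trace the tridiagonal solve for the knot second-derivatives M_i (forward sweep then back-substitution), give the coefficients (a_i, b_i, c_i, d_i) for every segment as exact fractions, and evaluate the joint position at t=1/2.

Δ: Δ0=-7, Δ1=9/2, Δ2=-2
row 1: diag=6, rhs=69; c'=1/3, d'=23/2
row 2: denom=8−2·1/3=22/3; d'=(-39−2·23/2)/(22/3)=-93/11
back: M2=-93/11
back: M1=23/2−1/3·-93/11=315/22
M: M0=0, M1=315/22, M2=-93/11, M3=0
seg 0: a=3, c=M0/2=0, d=(M1−M0)/(6·1)=105/44, b=Δ0−h0·(2M0+M1)/6=-413/44
seg 1: a=-4, c=M1/2=315/44, d=(M2−M1)/(6·2)=-167/88, b=Δ1−h1·(2M1+M2)/6=-49/22
seg 2: a=5, c=M2/2=-93/22, d=(M3−M2)/(6·2)=31/44, b=Δ2−h2·(2M2+M3)/6=40/11
t_q=1/2 → seg 0, τ=1/2; S=3+-413/44·τ+0·τ²+105/44·τ³=-491/352

  seg 0: a=3 b=-413/44 c=0 d=105/44
  seg 1: a=-4 b=-49/22 c=315/44 d=-167/88
  seg 2: a=5 b=40/11 c=-93/22 d=31/44
S(1/2) = -491/352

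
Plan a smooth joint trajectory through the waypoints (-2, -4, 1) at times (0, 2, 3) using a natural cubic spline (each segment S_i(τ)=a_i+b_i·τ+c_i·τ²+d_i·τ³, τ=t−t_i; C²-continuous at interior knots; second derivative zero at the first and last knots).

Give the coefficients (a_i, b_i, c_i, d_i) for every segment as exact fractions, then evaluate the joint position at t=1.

Δ: Δ0=-1, Δ1=5
row 1: diag=6, rhs=36; c'=1/6, d'=6
back: M1=6
M: M0=0, M1=6, M2=0
seg 0: a=-2, c=M0/2=0, d=(M1−M0)/(6·2)=1/2, b=Δ0−h0·(2M0+M1)/6=-3
seg 1: a=-4, c=M1/2=3, d=(M2−M1)/(6·1)=-1, b=Δ1−h1·(2M1+M2)/6=3
t_q=1 → seg 0, τ=1; S=-2+-3·τ+0·τ²+1/2·τ³=-9/2

  seg 0: a=-2 b=-3 c=0 d=1/2
  seg 1: a=-4 b=3 c=3 d=-1
S(1) = -9/2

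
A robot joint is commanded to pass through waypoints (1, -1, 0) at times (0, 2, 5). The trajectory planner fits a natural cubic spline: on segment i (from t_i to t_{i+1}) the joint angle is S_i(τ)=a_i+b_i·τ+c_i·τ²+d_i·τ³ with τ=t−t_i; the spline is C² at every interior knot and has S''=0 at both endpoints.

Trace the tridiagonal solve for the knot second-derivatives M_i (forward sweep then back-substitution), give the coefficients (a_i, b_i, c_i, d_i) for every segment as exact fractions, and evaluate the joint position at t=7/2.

Δ: Δ0=-1, Δ1=1/3
row 1: diag=10, rhs=8; c'=3/10, d'=4/5
back: M1=4/5
M: M0=0, M1=4/5, M2=0
seg 0: a=1, c=M0/2=0, d=(M1−M0)/(6·2)=1/15, b=Δ0−h0·(2M0+M1)/6=-19/15
seg 1: a=-1, c=M1/2=2/5, d=(M2−M1)/(6·3)=-2/45, b=Δ1−h1·(2M1+M2)/6=-7/15
t_q=7/2 → seg 1, τ=3/2; S=-1+-7/15·τ+2/5·τ²+-2/45·τ³=-19/20

  seg 0: a=1 b=-19/15 c=0 d=1/15
  seg 1: a=-1 b=-7/15 c=2/5 d=-2/45
S(7/2) = -19/20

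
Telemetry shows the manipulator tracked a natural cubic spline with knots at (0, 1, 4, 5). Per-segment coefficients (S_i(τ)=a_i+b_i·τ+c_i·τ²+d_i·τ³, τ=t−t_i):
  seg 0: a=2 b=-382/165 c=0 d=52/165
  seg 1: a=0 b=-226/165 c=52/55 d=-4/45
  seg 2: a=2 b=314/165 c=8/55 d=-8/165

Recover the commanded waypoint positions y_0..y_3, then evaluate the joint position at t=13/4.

y_0 = S_0(0) = a_0 = 2
y_1 = S_1(0) = a_1 = 0
y_2 = S_2(0) = a_2 = 2
y_3 = S_2(1) = 4
t_q=13/4 is in segment 1 (τ=9/4); S_1(τ)=609/880

y_0=2 y_1=0 y_2=2 y_3=4
S(13/4) = 609/880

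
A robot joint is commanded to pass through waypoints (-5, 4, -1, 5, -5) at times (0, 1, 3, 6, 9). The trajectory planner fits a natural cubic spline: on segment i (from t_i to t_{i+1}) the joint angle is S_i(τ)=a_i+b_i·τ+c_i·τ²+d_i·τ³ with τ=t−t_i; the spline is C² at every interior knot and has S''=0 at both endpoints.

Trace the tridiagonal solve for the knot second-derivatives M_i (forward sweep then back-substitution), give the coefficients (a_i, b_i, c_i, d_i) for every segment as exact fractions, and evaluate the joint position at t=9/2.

  seg 0: a=-5 b=13957/1236 c=0 d=-2833/1236
  seg 1: a=4 b=2729/618 c=-2833/412 d=4225/2472
  seg 2: a=-1 b=-797/309 c=348/103 d=-1717/2781
  seg 3: a=5 b=316/309 c=-673/309 d=673/2781
S(9/2) = 535/824

Δ: Δ0=9, Δ1=-5/2, Δ2=2, Δ3=-10/3
row 1: diag=6, rhs=-69; c'=1/3, d'=-23/2
row 2: denom=10−2·1/3=28/3; d'=(27−2·-23/2)/(28/3)=75/14
row 3: denom=12−3·9/28=309/28; d'=(-32−3·75/14)/(309/28)=-1346/309
back: M3=-1346/309
back: M2=75/14−9/28·-1346/309=696/103
back: M1=-23/2−1/3·696/103=-2833/206
M: M0=0, M1=-2833/206, M2=696/103, M3=-1346/309, M4=0
seg 0: a=-5, c=M0/2=0, d=(M1−M0)/(6·1)=-2833/1236, b=Δ0−h0·(2M0+M1)/6=13957/1236
seg 1: a=4, c=M1/2=-2833/412, d=(M2−M1)/(6·2)=4225/2472, b=Δ1−h1·(2M1+M2)/6=2729/618
seg 2: a=-1, c=M2/2=348/103, d=(M3−M2)/(6·3)=-1717/2781, b=Δ2−h2·(2M2+M3)/6=-797/309
seg 3: a=5, c=M3/2=-673/309, d=(M4−M3)/(6·3)=673/2781, b=Δ3−h3·(2M3+M4)/6=316/309
t_q=9/2 → seg 2, τ=3/2; S=-1+-797/309·τ+348/103·τ²+-1717/2781·τ³=535/824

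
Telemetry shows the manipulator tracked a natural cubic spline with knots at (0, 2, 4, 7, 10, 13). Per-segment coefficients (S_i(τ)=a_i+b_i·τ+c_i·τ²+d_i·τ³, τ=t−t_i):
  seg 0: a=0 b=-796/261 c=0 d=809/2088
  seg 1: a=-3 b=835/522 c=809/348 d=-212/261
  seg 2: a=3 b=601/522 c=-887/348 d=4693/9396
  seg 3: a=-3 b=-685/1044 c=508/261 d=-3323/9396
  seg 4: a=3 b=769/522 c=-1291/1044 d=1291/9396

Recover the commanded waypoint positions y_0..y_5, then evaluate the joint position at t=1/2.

y_0 = S_0(0) = a_0 = 0
y_1 = S_1(0) = a_1 = -3
y_2 = S_2(0) = a_2 = 3
y_3 = S_3(0) = a_3 = -3
y_4 = S_4(0) = a_4 = 3
y_5 = S_4(3) = 0
t_q=1/2 is in segment 0 (τ=1/2); S_0(τ)=-8221/5568

y_0=0 y_1=-3 y_2=3 y_3=-3 y_4=3 y_5=0
S(1/2) = -8221/5568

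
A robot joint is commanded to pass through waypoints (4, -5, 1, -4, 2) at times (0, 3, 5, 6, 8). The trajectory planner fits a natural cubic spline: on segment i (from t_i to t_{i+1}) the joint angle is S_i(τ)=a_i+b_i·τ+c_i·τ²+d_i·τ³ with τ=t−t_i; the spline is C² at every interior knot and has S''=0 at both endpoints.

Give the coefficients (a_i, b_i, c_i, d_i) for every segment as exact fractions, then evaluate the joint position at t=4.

Δ: Δ0=-3, Δ1=3, Δ2=-5, Δ3=3
row 1: diag=10, rhs=36; c'=1/5, d'=18/5
row 2: denom=6−2·1/5=28/5; d'=(-48−2·18/5)/(28/5)=-69/7
row 3: denom=6−1·5/28=163/28; d'=(48−1·-69/7)/(163/28)=1620/163
back: M3=1620/163
back: M2=-69/7−5/28·1620/163=-1896/163
back: M1=18/5−1/5·-1896/163=966/163
M: M0=0, M1=966/163, M2=-1896/163, M3=1620/163, M4=0
seg 0: a=4, c=M0/2=0, d=(M1−M0)/(6·3)=161/489, b=Δ0−h0·(2M0+M1)/6=-972/163
seg 1: a=-5, c=M1/2=483/163, d=(M2−M1)/(6·2)=-477/326, b=Δ1−h1·(2M1+M2)/6=477/163
seg 2: a=1, c=M2/2=-948/163, d=(M3−M2)/(6·1)=586/163, b=Δ2−h2·(2M2+M3)/6=-453/163
seg 3: a=-4, c=M3/2=810/163, d=(M4−M3)/(6·2)=-135/163, b=Δ3−h3·(2M3+M4)/6=-591/163
t_q=4 → seg 1, τ=1; S=-5+477/163·τ+483/163·τ²+-477/326·τ³=-187/326

  seg 0: a=4 b=-972/163 c=0 d=161/489
  seg 1: a=-5 b=477/163 c=483/163 d=-477/326
  seg 2: a=1 b=-453/163 c=-948/163 d=586/163
  seg 3: a=-4 b=-591/163 c=810/163 d=-135/163
S(4) = -187/326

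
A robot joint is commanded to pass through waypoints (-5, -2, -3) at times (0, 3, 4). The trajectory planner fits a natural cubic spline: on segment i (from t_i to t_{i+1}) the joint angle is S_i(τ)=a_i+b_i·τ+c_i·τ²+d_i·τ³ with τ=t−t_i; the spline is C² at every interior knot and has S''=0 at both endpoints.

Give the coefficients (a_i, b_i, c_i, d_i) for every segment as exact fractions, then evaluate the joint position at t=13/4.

  seg 0: a=-5 b=7/4 c=0 d=-1/12
  seg 1: a=-2 b=-1/2 c=-3/4 d=1/4
S(13/4) = -555/256

Δ: Δ0=1, Δ1=-1
row 1: diag=8, rhs=-12; c'=1/8, d'=-3/2
back: M1=-3/2
M: M0=0, M1=-3/2, M2=0
seg 0: a=-5, c=M0/2=0, d=(M1−M0)/(6·3)=-1/12, b=Δ0−h0·(2M0+M1)/6=7/4
seg 1: a=-2, c=M1/2=-3/4, d=(M2−M1)/(6·1)=1/4, b=Δ1−h1·(2M1+M2)/6=-1/2
t_q=13/4 → seg 1, τ=1/4; S=-2+-1/2·τ+-3/4·τ²+1/4·τ³=-555/256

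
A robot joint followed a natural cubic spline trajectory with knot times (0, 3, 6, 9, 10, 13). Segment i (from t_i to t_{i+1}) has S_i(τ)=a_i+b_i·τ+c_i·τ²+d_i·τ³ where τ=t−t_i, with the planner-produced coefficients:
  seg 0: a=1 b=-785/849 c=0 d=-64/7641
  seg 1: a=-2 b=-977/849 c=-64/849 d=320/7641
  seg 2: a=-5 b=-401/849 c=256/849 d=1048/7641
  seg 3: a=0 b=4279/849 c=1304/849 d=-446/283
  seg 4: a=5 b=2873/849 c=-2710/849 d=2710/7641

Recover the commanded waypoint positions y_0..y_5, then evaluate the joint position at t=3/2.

y_0 = S_0(0) = a_0 = 1
y_1 = S_1(0) = a_1 = -2
y_2 = S_2(0) = a_2 = -5
y_3 = S_3(0) = a_3 = 0
y_4 = S_4(0) = a_4 = 5
y_5 = S_4(3) = -4
t_q=3/2 is in segment 0 (τ=3/2); S_0(τ)=-235/566

y_0=1 y_1=-2 y_2=-5 y_3=0 y_4=5 y_5=-4
S(3/2) = -235/566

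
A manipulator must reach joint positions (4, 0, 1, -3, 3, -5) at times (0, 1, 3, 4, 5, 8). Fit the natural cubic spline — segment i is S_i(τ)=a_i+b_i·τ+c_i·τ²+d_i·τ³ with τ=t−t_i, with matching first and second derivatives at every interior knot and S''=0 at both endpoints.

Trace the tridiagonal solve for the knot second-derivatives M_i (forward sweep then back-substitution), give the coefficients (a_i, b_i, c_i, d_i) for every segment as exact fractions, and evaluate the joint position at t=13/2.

Δ: Δ0=-4, Δ1=1/2, Δ2=-4, Δ3=6, Δ4=-8/3
row 1: diag=6, rhs=27; c'=1/3, d'=9/2
row 2: denom=6−2·1/3=16/3; d'=(-27−2·9/2)/(16/3)=-27/4
row 3: denom=4−1·3/16=61/16; d'=(60−1·-27/4)/(61/16)=1068/61
row 4: denom=8−1·16/61=472/61; d'=(-52−1·1068/61)/(472/61)=-530/59
back: M4=-530/59
back: M3=1068/61−16/61·-530/59=1172/59
back: M2=-27/4−3/16·1172/59=-618/59
back: M1=9/2−1/3·-618/59=943/118
M: M0=0, M1=943/118, M2=-618/59, M3=1172/59, M4=-530/59, M5=0
seg 0: a=4, c=M0/2=0, d=(M1−M0)/(6·1)=943/708, b=Δ0−h0·(2M0+M1)/6=-3775/708
seg 1: a=0, c=M1/2=943/236, d=(M2−M1)/(6·2)=-2179/1416, b=Δ1−h1·(2M1+M2)/6=-473/354
seg 2: a=1, c=M2/2=-309/59, d=(M3−M2)/(6·1)=895/177, b=Δ2−h2·(2M2+M3)/6=-676/177
seg 3: a=-3, c=M3/2=586/59, d=(M4−M3)/(6·1)=-851/177, b=Δ3−h3·(2M3+M4)/6=155/177
seg 4: a=3, c=M4/2=-265/59, d=(M5−M4)/(6·3)=265/531, b=Δ4−h4·(2M4+M5)/6=1118/177
t_q=13/2 → seg 4, τ=3/2; S=3+1118/177·τ+-265/59·τ²+265/531·τ³=1913/472

  seg 0: a=4 b=-3775/708 c=0 d=943/708
  seg 1: a=0 b=-473/354 c=943/236 d=-2179/1416
  seg 2: a=1 b=-676/177 c=-309/59 d=895/177
  seg 3: a=-3 b=155/177 c=586/59 d=-851/177
  seg 4: a=3 b=1118/177 c=-265/59 d=265/531
S(13/2) = 1913/472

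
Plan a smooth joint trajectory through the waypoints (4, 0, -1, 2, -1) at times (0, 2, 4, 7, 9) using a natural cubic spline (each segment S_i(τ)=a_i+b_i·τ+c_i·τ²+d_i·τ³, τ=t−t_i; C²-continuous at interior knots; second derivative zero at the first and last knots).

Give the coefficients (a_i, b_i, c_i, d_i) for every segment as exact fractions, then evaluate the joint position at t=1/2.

Δ: Δ0=-2, Δ1=-1/2, Δ2=1, Δ3=-3/2
row 1: diag=8, rhs=9; c'=1/4, d'=9/8
row 2: denom=10−2·1/4=19/2; d'=(9−2·9/8)/(19/2)=27/38
row 3: denom=10−3·6/19=172/19; d'=(-15−3·27/38)/(172/19)=-651/344
back: M3=-651/344
back: M2=27/38−6/19·-651/344=225/172
back: M1=9/8−1/4·225/172=549/688
M: M0=0, M1=549/688, M2=225/172, M3=-651/344, M4=0
seg 0: a=4, c=M0/2=0, d=(M1−M0)/(6·2)=183/2752, b=Δ0−h0·(2M0+M1)/6=-1559/688
seg 1: a=0, c=M1/2=549/1376, d=(M2−M1)/(6·2)=117/2752, b=Δ1−h1·(2M1+M2)/6=-505/344
seg 2: a=-1, c=M2/2=225/344, d=(M3−M2)/(6·3)=-367/2064, b=Δ2−h2·(2M2+M3)/6=439/688
seg 3: a=2, c=M3/2=-651/688, d=(M4−M3)/(6·2)=217/1376, b=Δ3−h3·(2M3+M4)/6=-41/172
t_q=1/2 → seg 0, τ=1/2; S=4+-1559/688·τ+0·τ²+183/2752·τ³=63303/22016

  seg 0: a=4 b=-1559/688 c=0 d=183/2752
  seg 1: a=0 b=-505/344 c=549/1376 d=117/2752
  seg 2: a=-1 b=439/688 c=225/344 d=-367/2064
  seg 3: a=2 b=-41/172 c=-651/688 d=217/1376
S(1/2) = 63303/22016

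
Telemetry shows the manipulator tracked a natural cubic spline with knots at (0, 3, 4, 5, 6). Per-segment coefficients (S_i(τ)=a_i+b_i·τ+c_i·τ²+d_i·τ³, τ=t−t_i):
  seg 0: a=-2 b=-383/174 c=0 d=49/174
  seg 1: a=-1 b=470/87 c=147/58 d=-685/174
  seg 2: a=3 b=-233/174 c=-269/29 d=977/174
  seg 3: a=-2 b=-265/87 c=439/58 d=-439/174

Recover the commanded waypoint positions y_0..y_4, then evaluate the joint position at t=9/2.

y_0=-2 y_1=-1 y_2=3 y_3=-2 y_4=0
S(9/2) = 331/464

y_0 = S_0(0) = a_0 = -2
y_1 = S_1(0) = a_1 = -1
y_2 = S_2(0) = a_2 = 3
y_3 = S_3(0) = a_3 = -2
y_4 = S_3(1) = 0
t_q=9/2 is in segment 2 (τ=1/2); S_2(τ)=331/464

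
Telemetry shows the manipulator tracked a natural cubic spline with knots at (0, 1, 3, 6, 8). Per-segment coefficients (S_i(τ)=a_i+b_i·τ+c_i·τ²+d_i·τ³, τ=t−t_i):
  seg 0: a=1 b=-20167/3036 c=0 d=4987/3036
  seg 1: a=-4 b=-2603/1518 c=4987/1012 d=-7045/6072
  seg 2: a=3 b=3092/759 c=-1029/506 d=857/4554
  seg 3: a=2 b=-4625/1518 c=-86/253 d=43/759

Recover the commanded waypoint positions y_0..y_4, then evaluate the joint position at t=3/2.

y_0 = S_0(0) = a_0 = 1
y_1 = S_1(0) = a_1 = -4
y_2 = S_2(0) = a_2 = 3
y_3 = S_3(0) = a_3 = 2
y_4 = S_3(2) = -5
t_q=3/2 is in segment 1 (τ=1/2); S_1(τ)=-61051/16192

y_0=1 y_1=-4 y_2=3 y_3=2 y_4=-5
S(3/2) = -61051/16192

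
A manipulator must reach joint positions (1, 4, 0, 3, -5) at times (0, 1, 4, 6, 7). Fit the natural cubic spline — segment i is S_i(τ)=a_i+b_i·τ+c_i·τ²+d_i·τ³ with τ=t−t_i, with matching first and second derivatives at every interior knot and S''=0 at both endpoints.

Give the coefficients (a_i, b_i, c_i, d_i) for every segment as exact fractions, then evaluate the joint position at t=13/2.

Δ: Δ0=3, Δ1=-4/3, Δ2=3/2, Δ3=-8
row 1: diag=8, rhs=-26; c'=3/8, d'=-13/4
row 2: denom=10−3·3/8=71/8; d'=(17−3·-13/4)/(71/8)=214/71
row 3: denom=6−2·16/71=394/71; d'=(-57−2·214/71)/(394/71)=-4475/394
back: M3=-4475/394
back: M2=214/71−16/71·-4475/394=1098/197
back: M1=-13/4−3/8·1098/197=-1052/197
M: M0=0, M1=-1052/197, M2=1098/197, M3=-4475/394, M4=0
seg 0: a=1, c=M0/2=0, d=(M1−M0)/(6·1)=-526/591, b=Δ0−h0·(2M0+M1)/6=2299/591
seg 1: a=4, c=M1/2=-526/197, d=(M2−M1)/(6·3)=1075/1773, b=Δ1−h1·(2M1+M2)/6=721/591
seg 2: a=0, c=M2/2=549/197, d=(M3−M2)/(6·2)=-6671/4728, b=Δ2−h2·(2M2+M3)/6=928/591
seg 3: a=3, c=M3/2=-4475/788, d=(M4−M3)/(6·1)=4475/2364, b=Δ3−h3·(2M3+M4)/6=-4981/1182
t_q=13/2 → seg 3, τ=1/2; S=3+-4981/1182·τ+-4475/788·τ²+4475/2364·τ³=-1829/6304

  seg 0: a=1 b=2299/591 c=0 d=-526/591
  seg 1: a=4 b=721/591 c=-526/197 d=1075/1773
  seg 2: a=0 b=928/591 c=549/197 d=-6671/4728
  seg 3: a=3 b=-4981/1182 c=-4475/788 d=4475/2364
S(13/2) = -1829/6304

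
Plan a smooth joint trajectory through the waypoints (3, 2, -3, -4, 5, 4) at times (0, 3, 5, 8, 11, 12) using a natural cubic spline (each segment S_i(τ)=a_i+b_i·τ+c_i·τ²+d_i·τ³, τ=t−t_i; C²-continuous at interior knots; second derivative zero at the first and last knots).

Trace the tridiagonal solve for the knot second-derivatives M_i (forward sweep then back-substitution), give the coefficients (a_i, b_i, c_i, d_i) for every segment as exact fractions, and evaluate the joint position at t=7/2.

Δ: Δ0=-1/3, Δ1=-5/2, Δ2=-1/3, Δ3=3, Δ4=-1
row 1: diag=10, rhs=-13; c'=1/5, d'=-13/10
row 2: denom=10−2·1/5=48/5; d'=(13−2·-13/10)/(48/5)=13/8
row 3: denom=12−3·5/16=177/16; d'=(20−3·13/8)/(177/16)=242/177
row 4: denom=8−3·16/59=424/59; d'=(-24−3·242/177)/(424/59)=-829/212
back: M4=-829/212
back: M3=242/177−16/59·-829/212=386/159
back: M2=13/8−5/16·386/159=551/636
back: M1=-13/10−1/5·551/636=-937/636
M: M0=0, M1=-937/636, M2=551/636, M3=386/159, M4=-829/212, M5=0
seg 0: a=3, c=M0/2=0, d=(M1−M0)/(6·3)=-937/11448, b=Δ0−h0·(2M0+M1)/6=171/424
seg 1: a=2, c=M1/2=-937/1272, d=(M2−M1)/(6·2)=31/159, b=Δ1−h1·(2M1+M2)/6=-383/212
seg 2: a=-3, c=M2/2=551/1272, d=(M3−M2)/(6·3)=331/3816, b=Δ2−h2·(2M2+M3)/6=-1535/636
seg 3: a=-4, c=M3/2=193/159, d=(M4−M3)/(6·3)=-4031/11448, b=Δ3−h3·(2M3+M4)/6=3215/1272
seg 4: a=5, c=M4/2=-829/424, d=(M5−M4)/(6·1)=829/1272, b=Δ4−h4·(2M4+M5)/6=193/636
t_q=7/2 → seg 1, τ=1/2; S=2+-383/212·τ+-937/1272·τ²+31/159·τ³=1589/1696

  seg 0: a=3 b=171/424 c=0 d=-937/11448
  seg 1: a=2 b=-383/212 c=-937/1272 d=31/159
  seg 2: a=-3 b=-1535/636 c=551/1272 d=331/3816
  seg 3: a=-4 b=3215/1272 c=193/159 d=-4031/11448
  seg 4: a=5 b=193/636 c=-829/424 d=829/1272
S(7/2) = 1589/1696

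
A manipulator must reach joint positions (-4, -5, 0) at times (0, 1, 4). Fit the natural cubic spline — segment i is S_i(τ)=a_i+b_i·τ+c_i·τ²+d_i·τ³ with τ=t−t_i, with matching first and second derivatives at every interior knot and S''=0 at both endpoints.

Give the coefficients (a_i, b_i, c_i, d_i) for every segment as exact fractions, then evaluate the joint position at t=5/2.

Δ: Δ0=-1, Δ1=5/3
row 1: diag=8, rhs=16; c'=3/8, d'=2
back: M1=2
M: M0=0, M1=2, M2=0
seg 0: a=-4, c=M0/2=0, d=(M1−M0)/(6·1)=1/3, b=Δ0−h0·(2M0+M1)/6=-4/3
seg 1: a=-5, c=M1/2=1, d=(M2−M1)/(6·3)=-1/9, b=Δ1−h1·(2M1+M2)/6=-1/3
t_q=5/2 → seg 1, τ=3/2; S=-5+-1/3·τ+1·τ²+-1/9·τ³=-29/8

  seg 0: a=-4 b=-4/3 c=0 d=1/3
  seg 1: a=-5 b=-1/3 c=1 d=-1/9
S(5/2) = -29/8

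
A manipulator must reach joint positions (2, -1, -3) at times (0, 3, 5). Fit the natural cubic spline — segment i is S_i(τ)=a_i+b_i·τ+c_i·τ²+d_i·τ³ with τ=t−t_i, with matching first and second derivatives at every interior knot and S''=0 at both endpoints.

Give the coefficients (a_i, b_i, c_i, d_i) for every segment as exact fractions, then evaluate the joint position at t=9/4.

Δ: Δ0=-1, Δ1=-1
row 1: diag=10, rhs=0; c'=1/5, d'=0
back: M1=0
M: M0=0, M1=0, M2=0
seg 0: a=2, c=M0/2=0, d=(M1−M0)/(6·3)=0, b=Δ0−h0·(2M0+M1)/6=-1
seg 1: a=-1, c=M1/2=0, d=(M2−M1)/(6·2)=0, b=Δ1−h1·(2M1+M2)/6=-1
t_q=9/4 → seg 0, τ=9/4; S=2+-1·τ+0·τ²+0·τ³=-1/4

  seg 0: a=2 b=-1 c=0 d=0
  seg 1: a=-1 b=-1 c=0 d=0
S(9/4) = -1/4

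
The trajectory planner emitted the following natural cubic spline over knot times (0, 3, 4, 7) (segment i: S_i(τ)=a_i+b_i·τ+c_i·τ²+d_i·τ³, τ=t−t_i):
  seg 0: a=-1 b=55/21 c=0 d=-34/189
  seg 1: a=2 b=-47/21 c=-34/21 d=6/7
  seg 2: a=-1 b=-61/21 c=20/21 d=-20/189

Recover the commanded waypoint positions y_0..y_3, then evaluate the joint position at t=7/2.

y_0=-1 y_1=2 y_2=-1 y_3=-4
S(7/2) = 7/12

y_0 = S_0(0) = a_0 = -1
y_1 = S_1(0) = a_1 = 2
y_2 = S_2(0) = a_2 = -1
y_3 = S_2(3) = -4
t_q=7/2 is in segment 1 (τ=1/2); S_1(τ)=7/12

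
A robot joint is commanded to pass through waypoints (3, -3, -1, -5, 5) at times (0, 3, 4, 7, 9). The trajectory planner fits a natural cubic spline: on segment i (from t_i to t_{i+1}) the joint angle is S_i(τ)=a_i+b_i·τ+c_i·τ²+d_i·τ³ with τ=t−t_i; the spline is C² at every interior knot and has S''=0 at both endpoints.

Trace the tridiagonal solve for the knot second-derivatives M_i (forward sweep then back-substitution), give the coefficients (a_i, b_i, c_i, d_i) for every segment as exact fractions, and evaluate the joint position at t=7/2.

  seg 0: a=3 b=-2125/558 c=0 d=1009/5022
  seg 1: a=-3 b=451/279 c=1009/558 d=-265/186
  seg 2: a=-1 b=535/558 c=-688/279 d=2849/5022
  seg 3: a=-5 b=413/279 c=491/186 d=-491/1116
S(7/2) = -8561/4464

Δ: Δ0=-2, Δ1=2, Δ2=-4/3, Δ3=5
row 1: diag=8, rhs=24; c'=1/8, d'=3
row 2: denom=8−1·1/8=63/8; d'=(-20−1·3)/(63/8)=-184/63
row 3: denom=10−3·8/21=62/7; d'=(38−3·-184/63)/(62/7)=491/93
back: M3=491/93
back: M2=-184/63−8/21·491/93=-1376/279
back: M1=3−1/8·-1376/279=1009/279
M: M0=0, M1=1009/279, M2=-1376/279, M3=491/93, M4=0
seg 0: a=3, c=M0/2=0, d=(M1−M0)/(6·3)=1009/5022, b=Δ0−h0·(2M0+M1)/6=-2125/558
seg 1: a=-3, c=M1/2=1009/558, d=(M2−M1)/(6·1)=-265/186, b=Δ1−h1·(2M1+M2)/6=451/279
seg 2: a=-1, c=M2/2=-688/279, d=(M3−M2)/(6·3)=2849/5022, b=Δ2−h2·(2M2+M3)/6=535/558
seg 3: a=-5, c=M3/2=491/186, d=(M4−M3)/(6·2)=-491/1116, b=Δ3−h3·(2M3+M4)/6=413/279
t_q=7/2 → seg 1, τ=1/2; S=-3+451/279·τ+1009/558·τ²+-265/186·τ³=-8561/4464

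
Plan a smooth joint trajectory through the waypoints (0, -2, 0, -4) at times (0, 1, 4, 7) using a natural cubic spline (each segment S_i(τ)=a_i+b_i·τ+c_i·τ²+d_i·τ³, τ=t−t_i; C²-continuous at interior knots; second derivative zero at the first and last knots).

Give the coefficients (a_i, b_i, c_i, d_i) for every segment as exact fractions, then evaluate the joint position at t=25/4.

  seg 0: a=0 b=-212/87 c=0 d=38/87
  seg 1: a=-2 b=-98/87 c=38/29 d=-62/261
  seg 2: a=0 b=28/87 c=-24/29 d=8/87
S(25/4) = -561/232

Δ: Δ0=-2, Δ1=2/3, Δ2=-4/3
row 1: diag=8, rhs=16; c'=3/8, d'=2
row 2: denom=12−3·3/8=87/8; d'=(-12−3·2)/(87/8)=-48/29
back: M2=-48/29
back: M1=2−3/8·-48/29=76/29
M: M0=0, M1=76/29, M2=-48/29, M3=0
seg 0: a=0, c=M0/2=0, d=(M1−M0)/(6·1)=38/87, b=Δ0−h0·(2M0+M1)/6=-212/87
seg 1: a=-2, c=M1/2=38/29, d=(M2−M1)/(6·3)=-62/261, b=Δ1−h1·(2M1+M2)/6=-98/87
seg 2: a=0, c=M2/2=-24/29, d=(M3−M2)/(6·3)=8/87, b=Δ2−h2·(2M2+M3)/6=28/87
t_q=25/4 → seg 2, τ=9/4; S=0+28/87·τ+-24/29·τ²+8/87·τ³=-561/232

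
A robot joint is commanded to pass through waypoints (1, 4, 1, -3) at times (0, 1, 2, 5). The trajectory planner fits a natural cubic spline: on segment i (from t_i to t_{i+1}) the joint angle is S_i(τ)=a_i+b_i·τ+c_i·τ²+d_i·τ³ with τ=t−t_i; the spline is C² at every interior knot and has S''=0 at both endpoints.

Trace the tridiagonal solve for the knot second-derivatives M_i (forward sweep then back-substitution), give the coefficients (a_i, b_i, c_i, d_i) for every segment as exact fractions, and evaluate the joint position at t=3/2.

  seg 0: a=1 b=428/93 c=0 d=-149/93
  seg 1: a=4 b=-19/93 c=-149/31 d=187/93
  seg 2: a=1 b=-352/93 c=38/31 d=-38/279
S(3/2) = 731/248

Δ: Δ0=3, Δ1=-3, Δ2=-4/3
row 1: diag=4, rhs=-36; c'=1/4, d'=-9
row 2: denom=8−1·1/4=31/4; d'=(10−1·-9)/(31/4)=76/31
back: M2=76/31
back: M1=-9−1/4·76/31=-298/31
M: M0=0, M1=-298/31, M2=76/31, M3=0
seg 0: a=1, c=M0/2=0, d=(M1−M0)/(6·1)=-149/93, b=Δ0−h0·(2M0+M1)/6=428/93
seg 1: a=4, c=M1/2=-149/31, d=(M2−M1)/(6·1)=187/93, b=Δ1−h1·(2M1+M2)/6=-19/93
seg 2: a=1, c=M2/2=38/31, d=(M3−M2)/(6·3)=-38/279, b=Δ2−h2·(2M2+M3)/6=-352/93
t_q=3/2 → seg 1, τ=1/2; S=4+-19/93·τ+-149/31·τ²+187/93·τ³=731/248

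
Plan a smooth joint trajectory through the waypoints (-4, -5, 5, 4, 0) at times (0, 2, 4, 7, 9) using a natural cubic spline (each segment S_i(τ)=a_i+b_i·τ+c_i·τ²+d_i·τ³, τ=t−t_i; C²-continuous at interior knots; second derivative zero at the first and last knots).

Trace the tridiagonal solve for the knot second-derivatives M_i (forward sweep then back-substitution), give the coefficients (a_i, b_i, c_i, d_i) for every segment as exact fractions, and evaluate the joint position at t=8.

Δ: Δ0=-1/2, Δ1=5, Δ2=-1/3, Δ3=-2
row 1: diag=8, rhs=33; c'=1/4, d'=33/8
row 2: denom=10−2·1/4=19/2; d'=(-32−2·33/8)/(19/2)=-161/38
row 3: denom=10−3·6/19=172/19; d'=(-10−3·-161/38)/(172/19)=103/344
back: M3=103/344
back: M2=-161/38−6/19·103/344=-745/172
back: M1=33/8−1/4·-745/172=3583/688
M: M0=0, M1=3583/688, M2=-745/172, M3=103/344, M4=0
seg 0: a=-4, c=M0/2=0, d=(M1−M0)/(6·2)=3583/8256, b=Δ0−h0·(2M0+M1)/6=-4615/2064
seg 1: a=-5, c=M1/2=3583/1376, d=(M2−M1)/(6·2)=-6563/8256, b=Δ1−h1·(2M1+M2)/6=3067/1032
seg 2: a=5, c=M2/2=-745/344, d=(M3−M2)/(6·3)=177/688, b=Δ2−h2·(2M2+M3)/6=7943/2064
seg 3: a=4, c=M3/2=103/688, d=(M4−M3)/(6·2)=-103/4128, b=Δ3−h3·(2M3+M4)/6=-1135/516
t_q=8 → seg 3, τ=1; S=4+-1135/516·τ+103/688·τ²+-103/4128·τ³=2649/1376

  seg 0: a=-4 b=-4615/2064 c=0 d=3583/8256
  seg 1: a=-5 b=3067/1032 c=3583/1376 d=-6563/8256
  seg 2: a=5 b=7943/2064 c=-745/344 d=177/688
  seg 3: a=4 b=-1135/516 c=103/688 d=-103/4128
S(8) = 2649/1376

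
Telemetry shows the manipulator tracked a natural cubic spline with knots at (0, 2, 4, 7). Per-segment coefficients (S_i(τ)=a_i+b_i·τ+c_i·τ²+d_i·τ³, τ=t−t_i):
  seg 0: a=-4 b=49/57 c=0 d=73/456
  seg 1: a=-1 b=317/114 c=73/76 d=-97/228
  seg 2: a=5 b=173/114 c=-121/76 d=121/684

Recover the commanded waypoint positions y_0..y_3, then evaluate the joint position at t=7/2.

y_0=-4 y_1=-1 y_2=5 y_3=0
S(7/2) = 2369/608

y_0 = S_0(0) = a_0 = -4
y_1 = S_1(0) = a_1 = -1
y_2 = S_2(0) = a_2 = 5
y_3 = S_2(3) = 0
t_q=7/2 is in segment 1 (τ=3/2); S_1(τ)=2369/608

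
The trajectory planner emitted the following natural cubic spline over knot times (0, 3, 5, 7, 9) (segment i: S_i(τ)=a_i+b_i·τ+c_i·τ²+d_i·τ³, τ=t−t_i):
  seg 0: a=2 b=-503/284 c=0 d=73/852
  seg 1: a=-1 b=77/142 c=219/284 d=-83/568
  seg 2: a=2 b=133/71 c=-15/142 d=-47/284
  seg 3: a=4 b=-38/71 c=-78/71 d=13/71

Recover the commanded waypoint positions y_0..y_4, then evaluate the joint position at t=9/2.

y_0=2 y_1=-1 y_2=2 y_3=4 y_4=0
S(9/2) = 4795/4544

y_0 = S_0(0) = a_0 = 2
y_1 = S_1(0) = a_1 = -1
y_2 = S_2(0) = a_2 = 2
y_3 = S_3(0) = a_3 = 4
y_4 = S_3(2) = 0
t_q=9/2 is in segment 1 (τ=3/2); S_1(τ)=4795/4544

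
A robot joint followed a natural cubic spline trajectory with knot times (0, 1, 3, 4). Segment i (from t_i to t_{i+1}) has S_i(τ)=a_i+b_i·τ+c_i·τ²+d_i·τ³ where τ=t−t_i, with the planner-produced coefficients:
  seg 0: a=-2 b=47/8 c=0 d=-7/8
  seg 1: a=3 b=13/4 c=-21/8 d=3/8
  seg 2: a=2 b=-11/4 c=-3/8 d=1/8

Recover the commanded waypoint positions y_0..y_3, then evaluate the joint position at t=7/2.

y_0=-2 y_1=3 y_2=2 y_3=-1
S(7/2) = 35/64

y_0 = S_0(0) = a_0 = -2
y_1 = S_1(0) = a_1 = 3
y_2 = S_2(0) = a_2 = 2
y_3 = S_2(1) = -1
t_q=7/2 is in segment 2 (τ=1/2); S_2(τ)=35/64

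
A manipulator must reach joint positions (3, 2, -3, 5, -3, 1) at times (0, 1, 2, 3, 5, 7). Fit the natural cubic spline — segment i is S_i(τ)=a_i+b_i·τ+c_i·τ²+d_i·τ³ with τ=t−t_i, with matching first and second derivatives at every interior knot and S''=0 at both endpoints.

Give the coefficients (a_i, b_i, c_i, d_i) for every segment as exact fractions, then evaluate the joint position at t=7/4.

  seg 0: a=3 b=181/157 c=0 d=-338/157
  seg 1: a=2 b=-833/157 c=-1014/157 d=1062/157
  seg 2: a=-3 b=325/157 c=2172/157 d=-1241/157
  seg 3: a=5 b=946/157 c=-1551/157 d=382/157
  seg 4: a=-3 b=-674/157 c=741/157 d=-247/314
S(7/4) = -13859/5024

Δ: Δ0=-1, Δ1=-5, Δ2=8, Δ3=-4, Δ4=2
row 1: diag=4, rhs=-24; c'=1/4, d'=-6
row 2: denom=4−1·1/4=15/4; d'=(78−1·-6)/(15/4)=112/5
row 3: denom=6−1·4/15=86/15; d'=(-72−1·112/5)/(86/15)=-708/43
row 4: denom=8−2·15/43=314/43; d'=(36−2·-708/43)/(314/43)=1482/157
back: M4=1482/157
back: M3=-708/43−15/43·1482/157=-3102/157
back: M2=112/5−4/15·-3102/157=4344/157
back: M1=-6−1/4·4344/157=-2028/157
M: M0=0, M1=-2028/157, M2=4344/157, M3=-3102/157, M4=1482/157, M5=0
seg 0: a=3, c=M0/2=0, d=(M1−M0)/(6·1)=-338/157, b=Δ0−h0·(2M0+M1)/6=181/157
seg 1: a=2, c=M1/2=-1014/157, d=(M2−M1)/(6·1)=1062/157, b=Δ1−h1·(2M1+M2)/6=-833/157
seg 2: a=-3, c=M2/2=2172/157, d=(M3−M2)/(6·1)=-1241/157, b=Δ2−h2·(2M2+M3)/6=325/157
seg 3: a=5, c=M3/2=-1551/157, d=(M4−M3)/(6·2)=382/157, b=Δ3−h3·(2M3+M4)/6=946/157
seg 4: a=-3, c=M4/2=741/157, d=(M5−M4)/(6·2)=-247/314, b=Δ4−h4·(2M4+M5)/6=-674/157
t_q=7/4 → seg 1, τ=3/4; S=2+-833/157·τ+-1014/157·τ²+1062/157·τ³=-13859/5024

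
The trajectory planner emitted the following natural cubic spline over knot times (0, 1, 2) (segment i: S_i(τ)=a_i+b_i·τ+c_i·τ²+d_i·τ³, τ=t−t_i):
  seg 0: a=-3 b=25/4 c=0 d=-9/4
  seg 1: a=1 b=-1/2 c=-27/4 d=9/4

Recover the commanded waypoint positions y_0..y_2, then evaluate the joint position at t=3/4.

y_0=-3 y_1=1 y_2=-4
S(3/4) = 189/256

y_0 = S_0(0) = a_0 = -3
y_1 = S_1(0) = a_1 = 1
y_2 = S_1(1) = -4
t_q=3/4 is in segment 0 (τ=3/4); S_0(τ)=189/256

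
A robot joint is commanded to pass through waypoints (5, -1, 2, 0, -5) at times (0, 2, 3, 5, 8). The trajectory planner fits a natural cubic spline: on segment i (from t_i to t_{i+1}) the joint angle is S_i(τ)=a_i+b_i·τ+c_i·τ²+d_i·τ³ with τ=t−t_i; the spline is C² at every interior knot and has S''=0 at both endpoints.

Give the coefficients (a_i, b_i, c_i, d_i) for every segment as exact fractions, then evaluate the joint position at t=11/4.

Δ: Δ0=-3, Δ1=3, Δ2=-1, Δ3=-5/3
row 1: diag=6, rhs=36; c'=1/6, d'=6
row 2: denom=6−1·1/6=35/6; d'=(-24−1·6)/(35/6)=-36/7
row 3: denom=10−2·12/35=326/35; d'=(-4−2·-36/7)/(326/35)=110/163
back: M3=110/163
back: M2=-36/7−12/35·110/163=-876/163
back: M1=6−1/6·-876/163=1124/163
M: M0=0, M1=1124/163, M2=-876/163, M3=110/163, M4=0
seg 0: a=5, c=M0/2=0, d=(M1−M0)/(6·2)=281/489, b=Δ0−h0·(2M0+M1)/6=-2591/489
seg 1: a=-1, c=M1/2=562/163, d=(M2−M1)/(6·1)=-1000/489, b=Δ1−h1·(2M1+M2)/6=781/489
seg 2: a=2, c=M2/2=-438/163, d=(M3−M2)/(6·2)=493/978, b=Δ2−h2·(2M2+M3)/6=1153/489
seg 3: a=0, c=M3/2=55/163, d=(M4−M3)/(6·3)=-55/1467, b=Δ3−h3·(2M3+M4)/6=-1145/489
t_q=11/4 → seg 1, τ=3/4; S=-1+781/489·τ+562/163·τ²+-1000/489·τ³=831/652

  seg 0: a=5 b=-2591/489 c=0 d=281/489
  seg 1: a=-1 b=781/489 c=562/163 d=-1000/489
  seg 2: a=2 b=1153/489 c=-438/163 d=493/978
  seg 3: a=0 b=-1145/489 c=55/163 d=-55/1467
S(11/4) = 831/652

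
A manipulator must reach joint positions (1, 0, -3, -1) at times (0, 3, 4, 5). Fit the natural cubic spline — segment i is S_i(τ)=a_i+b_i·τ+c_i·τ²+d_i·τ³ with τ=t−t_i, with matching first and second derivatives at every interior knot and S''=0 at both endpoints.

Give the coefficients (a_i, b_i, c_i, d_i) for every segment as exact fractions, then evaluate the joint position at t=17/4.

Δ: Δ0=-1/3, Δ1=-3, Δ2=2
row 1: diag=8, rhs=-16; c'=1/8, d'=-2
row 2: denom=4−1·1/8=31/8; d'=(30−1·-2)/(31/8)=256/31
back: M2=256/31
back: M1=-2−1/8·256/31=-94/31
M: M0=0, M1=-94/31, M2=256/31, M3=0
seg 0: a=1, c=M0/2=0, d=(M1−M0)/(6·3)=-47/279, b=Δ0−h0·(2M0+M1)/6=110/93
seg 1: a=0, c=M1/2=-47/31, d=(M2−M1)/(6·1)=175/93, b=Δ1−h1·(2M1+M2)/6=-313/93
seg 2: a=-3, c=M2/2=128/31, d=(M3−M2)/(6·1)=-128/93, b=Δ2−h2·(2M2+M3)/6=-70/93
t_q=17/4 → seg 2, τ=1/4; S=-3+-70/93·τ+128/31·τ²+-128/93·τ³=-183/62

  seg 0: a=1 b=110/93 c=0 d=-47/279
  seg 1: a=0 b=-313/93 c=-47/31 d=175/93
  seg 2: a=-3 b=-70/93 c=128/31 d=-128/93
S(17/4) = -183/62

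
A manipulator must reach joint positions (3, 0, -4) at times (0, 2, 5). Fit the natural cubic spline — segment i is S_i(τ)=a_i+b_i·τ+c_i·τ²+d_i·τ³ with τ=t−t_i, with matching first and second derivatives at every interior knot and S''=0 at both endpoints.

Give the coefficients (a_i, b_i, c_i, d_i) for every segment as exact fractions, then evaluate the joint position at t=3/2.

Δ: Δ0=-3/2, Δ1=-4/3
row 1: diag=10, rhs=1; c'=3/10, d'=1/10
back: M1=1/10
M: M0=0, M1=1/10, M2=0
seg 0: a=3, c=M0/2=0, d=(M1−M0)/(6·2)=1/120, b=Δ0−h0·(2M0+M1)/6=-23/15
seg 1: a=0, c=M1/2=1/20, d=(M2−M1)/(6·3)=-1/180, b=Δ1−h1·(2M1+M2)/6=-43/30
t_q=3/2 → seg 0, τ=3/2; S=3+-23/15·τ+0·τ²+1/120·τ³=233/320

  seg 0: a=3 b=-23/15 c=0 d=1/120
  seg 1: a=0 b=-43/30 c=1/20 d=-1/180
S(3/2) = 233/320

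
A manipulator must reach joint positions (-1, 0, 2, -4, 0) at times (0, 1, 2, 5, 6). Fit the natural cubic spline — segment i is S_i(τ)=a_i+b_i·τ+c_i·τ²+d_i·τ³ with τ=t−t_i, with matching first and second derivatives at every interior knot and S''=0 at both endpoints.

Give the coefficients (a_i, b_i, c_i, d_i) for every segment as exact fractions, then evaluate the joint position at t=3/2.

  seg 0: a=-1 b=107/212 c=0 d=105/212
  seg 1: a=0 b=211/106 c=315/212 d=-313/212
  seg 2: a=2 b=113/212 c=-156/53 d=445/636
  seg 3: a=-4 b=187/106 c=711/212 d=-237/212
S(3/2) = 2005/1696

Δ: Δ0=1, Δ1=2, Δ2=-2, Δ3=4
row 1: diag=4, rhs=6; c'=1/4, d'=3/2
row 2: denom=8−1·1/4=31/4; d'=(-24−1·3/2)/(31/4)=-102/31
row 3: denom=8−3·12/31=212/31; d'=(36−3·-102/31)/(212/31)=711/106
back: M3=711/106
back: M2=-102/31−12/31·711/106=-312/53
back: M1=3/2−1/4·-312/53=315/106
M: M0=0, M1=315/106, M2=-312/53, M3=711/106, M4=0
seg 0: a=-1, c=M0/2=0, d=(M1−M0)/(6·1)=105/212, b=Δ0−h0·(2M0+M1)/6=107/212
seg 1: a=0, c=M1/2=315/212, d=(M2−M1)/(6·1)=-313/212, b=Δ1−h1·(2M1+M2)/6=211/106
seg 2: a=2, c=M2/2=-156/53, d=(M3−M2)/(6·3)=445/636, b=Δ2−h2·(2M2+M3)/6=113/212
seg 3: a=-4, c=M3/2=711/212, d=(M4−M3)/(6·1)=-237/212, b=Δ3−h3·(2M3+M4)/6=187/106
t_q=3/2 → seg 1, τ=1/2; S=0+211/106·τ+315/212·τ²+-313/212·τ³=2005/1696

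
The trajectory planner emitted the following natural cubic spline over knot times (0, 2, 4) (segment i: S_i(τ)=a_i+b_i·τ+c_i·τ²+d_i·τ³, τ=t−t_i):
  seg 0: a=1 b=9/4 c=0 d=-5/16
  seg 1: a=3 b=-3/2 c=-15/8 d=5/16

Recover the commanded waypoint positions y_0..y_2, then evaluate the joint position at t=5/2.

y_0=1 y_1=3 y_2=-5
S(5/2) = 233/128

y_0 = S_0(0) = a_0 = 1
y_1 = S_1(0) = a_1 = 3
y_2 = S_1(2) = -5
t_q=5/2 is in segment 1 (τ=1/2); S_1(τ)=233/128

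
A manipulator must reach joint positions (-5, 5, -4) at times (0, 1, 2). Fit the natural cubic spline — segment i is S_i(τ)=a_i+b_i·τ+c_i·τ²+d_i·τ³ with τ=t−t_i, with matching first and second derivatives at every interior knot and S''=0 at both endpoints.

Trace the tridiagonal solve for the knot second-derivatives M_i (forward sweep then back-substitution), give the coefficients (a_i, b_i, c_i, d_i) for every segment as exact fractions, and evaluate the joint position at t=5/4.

  seg 0: a=-5 b=59/4 c=0 d=-19/4
  seg 1: a=5 b=1/2 c=-57/4 d=19/4
S(5/4) = 1103/256

Δ: Δ0=10, Δ1=-9
row 1: diag=4, rhs=-114; c'=1/4, d'=-57/2
back: M1=-57/2
M: M0=0, M1=-57/2, M2=0
seg 0: a=-5, c=M0/2=0, d=(M1−M0)/(6·1)=-19/4, b=Δ0−h0·(2M0+M1)/6=59/4
seg 1: a=5, c=M1/2=-57/4, d=(M2−M1)/(6·1)=19/4, b=Δ1−h1·(2M1+M2)/6=1/2
t_q=5/4 → seg 1, τ=1/4; S=5+1/2·τ+-57/4·τ²+19/4·τ³=1103/256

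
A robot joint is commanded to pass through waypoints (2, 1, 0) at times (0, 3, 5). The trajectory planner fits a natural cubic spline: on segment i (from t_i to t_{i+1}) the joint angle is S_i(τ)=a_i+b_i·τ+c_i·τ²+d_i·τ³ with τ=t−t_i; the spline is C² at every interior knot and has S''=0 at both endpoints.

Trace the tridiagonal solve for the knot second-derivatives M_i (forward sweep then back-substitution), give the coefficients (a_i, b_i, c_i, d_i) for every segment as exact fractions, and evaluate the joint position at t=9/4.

  seg 0: a=2 b=-17/60 c=0 d=-1/180
  seg 1: a=1 b=-13/30 c=-1/20 d=1/120
S(9/4) = 1663/1280

Δ: Δ0=-1/3, Δ1=-1/2
row 1: diag=10, rhs=-1; c'=1/5, d'=-1/10
back: M1=-1/10
M: M0=0, M1=-1/10, M2=0
seg 0: a=2, c=M0/2=0, d=(M1−M0)/(6·3)=-1/180, b=Δ0−h0·(2M0+M1)/6=-17/60
seg 1: a=1, c=M1/2=-1/20, d=(M2−M1)/(6·2)=1/120, b=Δ1−h1·(2M1+M2)/6=-13/30
t_q=9/4 → seg 0, τ=9/4; S=2+-17/60·τ+0·τ²+-1/180·τ³=1663/1280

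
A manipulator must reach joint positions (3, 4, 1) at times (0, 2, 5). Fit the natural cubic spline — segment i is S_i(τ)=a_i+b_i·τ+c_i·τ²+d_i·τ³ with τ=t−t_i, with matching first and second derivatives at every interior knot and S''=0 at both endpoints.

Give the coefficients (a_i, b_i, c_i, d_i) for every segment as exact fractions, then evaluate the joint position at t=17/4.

  seg 0: a=3 b=4/5 c=0 d=-3/40
  seg 1: a=4 b=-1/10 c=-9/20 d=1/20
S(17/4) = 529/256

Δ: Δ0=1/2, Δ1=-1
row 1: diag=10, rhs=-9; c'=3/10, d'=-9/10
back: M1=-9/10
M: M0=0, M1=-9/10, M2=0
seg 0: a=3, c=M0/2=0, d=(M1−M0)/(6·2)=-3/40, b=Δ0−h0·(2M0+M1)/6=4/5
seg 1: a=4, c=M1/2=-9/20, d=(M2−M1)/(6·3)=1/20, b=Δ1−h1·(2M1+M2)/6=-1/10
t_q=17/4 → seg 1, τ=9/4; S=4+-1/10·τ+-9/20·τ²+1/20·τ³=529/256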